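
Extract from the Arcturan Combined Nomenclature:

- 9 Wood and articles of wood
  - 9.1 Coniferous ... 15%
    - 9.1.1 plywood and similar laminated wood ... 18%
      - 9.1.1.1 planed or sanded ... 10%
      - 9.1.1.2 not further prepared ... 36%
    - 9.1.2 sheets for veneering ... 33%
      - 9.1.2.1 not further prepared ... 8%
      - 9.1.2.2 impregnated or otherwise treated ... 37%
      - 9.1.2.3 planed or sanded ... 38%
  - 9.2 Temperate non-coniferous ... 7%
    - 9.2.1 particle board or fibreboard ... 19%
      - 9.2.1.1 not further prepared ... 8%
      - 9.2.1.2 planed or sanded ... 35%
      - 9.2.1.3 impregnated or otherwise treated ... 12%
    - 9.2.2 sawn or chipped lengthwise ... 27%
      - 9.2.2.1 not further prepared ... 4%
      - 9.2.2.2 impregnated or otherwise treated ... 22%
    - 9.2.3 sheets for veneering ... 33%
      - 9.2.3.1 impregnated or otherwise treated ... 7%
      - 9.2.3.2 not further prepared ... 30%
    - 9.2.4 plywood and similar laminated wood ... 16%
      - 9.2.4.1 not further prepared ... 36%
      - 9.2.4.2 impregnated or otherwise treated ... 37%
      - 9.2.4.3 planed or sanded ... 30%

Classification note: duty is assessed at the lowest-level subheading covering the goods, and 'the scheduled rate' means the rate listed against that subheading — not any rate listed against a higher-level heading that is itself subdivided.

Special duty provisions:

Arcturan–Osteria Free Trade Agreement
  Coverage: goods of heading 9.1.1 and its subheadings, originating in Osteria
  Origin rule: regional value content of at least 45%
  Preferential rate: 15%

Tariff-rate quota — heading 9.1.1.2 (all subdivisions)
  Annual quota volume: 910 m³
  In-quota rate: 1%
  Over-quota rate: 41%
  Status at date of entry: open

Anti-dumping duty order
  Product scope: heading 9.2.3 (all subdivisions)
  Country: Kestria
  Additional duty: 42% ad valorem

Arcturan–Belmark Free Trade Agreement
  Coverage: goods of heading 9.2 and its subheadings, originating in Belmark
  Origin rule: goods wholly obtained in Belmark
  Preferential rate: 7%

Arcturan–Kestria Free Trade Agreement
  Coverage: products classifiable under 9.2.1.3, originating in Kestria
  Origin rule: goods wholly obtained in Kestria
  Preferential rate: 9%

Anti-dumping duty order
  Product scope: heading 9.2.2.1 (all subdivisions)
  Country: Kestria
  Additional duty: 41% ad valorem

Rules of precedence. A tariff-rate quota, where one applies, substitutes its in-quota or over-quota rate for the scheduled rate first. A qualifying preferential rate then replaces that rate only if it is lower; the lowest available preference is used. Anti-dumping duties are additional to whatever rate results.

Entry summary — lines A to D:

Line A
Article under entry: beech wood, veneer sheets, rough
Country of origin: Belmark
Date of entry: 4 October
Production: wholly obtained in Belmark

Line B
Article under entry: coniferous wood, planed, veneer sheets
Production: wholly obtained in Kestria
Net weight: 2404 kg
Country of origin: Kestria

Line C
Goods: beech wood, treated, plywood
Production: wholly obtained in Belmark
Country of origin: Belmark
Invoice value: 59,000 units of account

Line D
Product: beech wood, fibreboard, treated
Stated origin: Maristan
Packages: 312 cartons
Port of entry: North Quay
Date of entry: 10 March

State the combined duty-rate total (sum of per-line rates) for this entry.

64%

Line A: beech → 9.2; veneer sheets → 9.2.3; rough → 9.2.3.2. Scheduled 30%. Belmark agreement on 9.2: wholly obtained → 7% available; preferential 7%. → 7%.
Line B: coniferous → 9.1; veneer sheets → 9.1.2; planed → 9.1.2.3. Scheduled 38%. Kestria agreement on 9.2.1.3: 9.1.2.3 not covered. → 38%.
Line C: beech → 9.2; plywood → 9.2.4; treated → 9.2.4.2. Scheduled 37%. Belmark agreement on 9.2: wholly obtained → 7% available; preferential 7%. → 7%.
Line D: beech → 9.2; fibreboard → 9.2.1; treated → 9.2.1.3. Scheduled 12%. No special measure applies. → 12%.
Sum: 7% + 38% + 7% + 12% = 64%.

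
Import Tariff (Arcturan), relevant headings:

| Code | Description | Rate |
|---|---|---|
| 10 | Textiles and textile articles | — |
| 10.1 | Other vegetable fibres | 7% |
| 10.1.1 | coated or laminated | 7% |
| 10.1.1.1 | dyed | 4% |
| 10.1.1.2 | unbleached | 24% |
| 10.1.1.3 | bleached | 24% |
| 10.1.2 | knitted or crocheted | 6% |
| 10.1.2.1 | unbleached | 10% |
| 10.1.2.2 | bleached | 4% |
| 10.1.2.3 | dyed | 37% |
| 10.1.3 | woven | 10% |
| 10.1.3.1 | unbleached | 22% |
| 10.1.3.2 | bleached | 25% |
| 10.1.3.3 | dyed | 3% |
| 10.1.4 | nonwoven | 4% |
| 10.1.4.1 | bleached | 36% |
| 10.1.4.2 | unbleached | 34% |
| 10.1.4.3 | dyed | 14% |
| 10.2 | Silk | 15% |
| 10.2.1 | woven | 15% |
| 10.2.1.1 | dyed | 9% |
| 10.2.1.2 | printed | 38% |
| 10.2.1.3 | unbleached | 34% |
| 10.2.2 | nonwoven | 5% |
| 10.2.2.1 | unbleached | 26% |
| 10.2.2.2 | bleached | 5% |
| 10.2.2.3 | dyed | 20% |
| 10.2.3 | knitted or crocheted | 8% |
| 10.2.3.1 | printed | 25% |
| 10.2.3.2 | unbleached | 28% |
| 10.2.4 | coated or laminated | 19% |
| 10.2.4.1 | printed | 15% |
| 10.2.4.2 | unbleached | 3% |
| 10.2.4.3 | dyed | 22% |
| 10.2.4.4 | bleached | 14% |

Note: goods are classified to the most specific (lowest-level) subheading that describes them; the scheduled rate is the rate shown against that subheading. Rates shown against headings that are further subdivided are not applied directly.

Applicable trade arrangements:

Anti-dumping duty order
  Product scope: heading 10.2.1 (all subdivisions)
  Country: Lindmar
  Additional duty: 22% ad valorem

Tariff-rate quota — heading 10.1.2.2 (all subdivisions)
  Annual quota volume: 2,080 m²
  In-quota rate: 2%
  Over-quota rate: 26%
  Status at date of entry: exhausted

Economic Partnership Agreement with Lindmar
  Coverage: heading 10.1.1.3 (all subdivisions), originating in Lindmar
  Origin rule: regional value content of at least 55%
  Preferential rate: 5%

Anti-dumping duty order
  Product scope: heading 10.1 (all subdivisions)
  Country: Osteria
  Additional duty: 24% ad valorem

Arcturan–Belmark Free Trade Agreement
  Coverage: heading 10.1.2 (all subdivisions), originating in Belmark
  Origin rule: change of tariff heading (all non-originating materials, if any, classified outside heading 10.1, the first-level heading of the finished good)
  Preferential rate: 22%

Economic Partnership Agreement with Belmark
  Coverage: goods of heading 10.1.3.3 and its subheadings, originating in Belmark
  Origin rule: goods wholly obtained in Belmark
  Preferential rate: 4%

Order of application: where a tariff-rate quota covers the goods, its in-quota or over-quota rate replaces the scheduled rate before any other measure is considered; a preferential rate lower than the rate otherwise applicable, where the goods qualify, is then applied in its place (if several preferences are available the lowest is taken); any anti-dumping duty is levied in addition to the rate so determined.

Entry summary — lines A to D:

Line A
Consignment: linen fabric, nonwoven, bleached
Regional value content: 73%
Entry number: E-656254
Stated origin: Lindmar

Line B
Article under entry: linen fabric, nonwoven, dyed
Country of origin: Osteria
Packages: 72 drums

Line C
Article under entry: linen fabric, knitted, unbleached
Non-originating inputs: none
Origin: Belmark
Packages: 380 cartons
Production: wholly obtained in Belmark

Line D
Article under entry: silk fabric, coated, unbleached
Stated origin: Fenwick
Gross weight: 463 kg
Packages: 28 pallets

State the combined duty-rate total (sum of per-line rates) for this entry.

87%

Line A: linen → 10.1; nonwoven → 10.1.4; bleached → 10.1.4.1. Scheduled 36%. Lindmar agreement on 10.1.1.3: 10.1.4.1 not covered. → 36%.
Line B: linen → 10.1; nonwoven → 10.1.4; dyed → 10.1.4.3. Scheduled 14%. anti-dumping (Osteria, 10.1): +24%; total 14% + 24% = 38%. → 38%.
Line C: linen → 10.1; knitted → 10.1.2; unbleached → 10.1.2.1. Scheduled 10%. Belmark agreement on 10.1.2: CTH met → 22% available; Belmark agreement on 10.1.3.3: 10.1.2.1 not covered; preference 22% not lower than 10% → no reduction. → 10%.
Line D: silk → 10.2; coated → 10.2.4; unbleached → 10.2.4.2. Scheduled 3%. No special measure applies. → 3%.
Sum: 36% + 38% + 10% + 3% = 87%.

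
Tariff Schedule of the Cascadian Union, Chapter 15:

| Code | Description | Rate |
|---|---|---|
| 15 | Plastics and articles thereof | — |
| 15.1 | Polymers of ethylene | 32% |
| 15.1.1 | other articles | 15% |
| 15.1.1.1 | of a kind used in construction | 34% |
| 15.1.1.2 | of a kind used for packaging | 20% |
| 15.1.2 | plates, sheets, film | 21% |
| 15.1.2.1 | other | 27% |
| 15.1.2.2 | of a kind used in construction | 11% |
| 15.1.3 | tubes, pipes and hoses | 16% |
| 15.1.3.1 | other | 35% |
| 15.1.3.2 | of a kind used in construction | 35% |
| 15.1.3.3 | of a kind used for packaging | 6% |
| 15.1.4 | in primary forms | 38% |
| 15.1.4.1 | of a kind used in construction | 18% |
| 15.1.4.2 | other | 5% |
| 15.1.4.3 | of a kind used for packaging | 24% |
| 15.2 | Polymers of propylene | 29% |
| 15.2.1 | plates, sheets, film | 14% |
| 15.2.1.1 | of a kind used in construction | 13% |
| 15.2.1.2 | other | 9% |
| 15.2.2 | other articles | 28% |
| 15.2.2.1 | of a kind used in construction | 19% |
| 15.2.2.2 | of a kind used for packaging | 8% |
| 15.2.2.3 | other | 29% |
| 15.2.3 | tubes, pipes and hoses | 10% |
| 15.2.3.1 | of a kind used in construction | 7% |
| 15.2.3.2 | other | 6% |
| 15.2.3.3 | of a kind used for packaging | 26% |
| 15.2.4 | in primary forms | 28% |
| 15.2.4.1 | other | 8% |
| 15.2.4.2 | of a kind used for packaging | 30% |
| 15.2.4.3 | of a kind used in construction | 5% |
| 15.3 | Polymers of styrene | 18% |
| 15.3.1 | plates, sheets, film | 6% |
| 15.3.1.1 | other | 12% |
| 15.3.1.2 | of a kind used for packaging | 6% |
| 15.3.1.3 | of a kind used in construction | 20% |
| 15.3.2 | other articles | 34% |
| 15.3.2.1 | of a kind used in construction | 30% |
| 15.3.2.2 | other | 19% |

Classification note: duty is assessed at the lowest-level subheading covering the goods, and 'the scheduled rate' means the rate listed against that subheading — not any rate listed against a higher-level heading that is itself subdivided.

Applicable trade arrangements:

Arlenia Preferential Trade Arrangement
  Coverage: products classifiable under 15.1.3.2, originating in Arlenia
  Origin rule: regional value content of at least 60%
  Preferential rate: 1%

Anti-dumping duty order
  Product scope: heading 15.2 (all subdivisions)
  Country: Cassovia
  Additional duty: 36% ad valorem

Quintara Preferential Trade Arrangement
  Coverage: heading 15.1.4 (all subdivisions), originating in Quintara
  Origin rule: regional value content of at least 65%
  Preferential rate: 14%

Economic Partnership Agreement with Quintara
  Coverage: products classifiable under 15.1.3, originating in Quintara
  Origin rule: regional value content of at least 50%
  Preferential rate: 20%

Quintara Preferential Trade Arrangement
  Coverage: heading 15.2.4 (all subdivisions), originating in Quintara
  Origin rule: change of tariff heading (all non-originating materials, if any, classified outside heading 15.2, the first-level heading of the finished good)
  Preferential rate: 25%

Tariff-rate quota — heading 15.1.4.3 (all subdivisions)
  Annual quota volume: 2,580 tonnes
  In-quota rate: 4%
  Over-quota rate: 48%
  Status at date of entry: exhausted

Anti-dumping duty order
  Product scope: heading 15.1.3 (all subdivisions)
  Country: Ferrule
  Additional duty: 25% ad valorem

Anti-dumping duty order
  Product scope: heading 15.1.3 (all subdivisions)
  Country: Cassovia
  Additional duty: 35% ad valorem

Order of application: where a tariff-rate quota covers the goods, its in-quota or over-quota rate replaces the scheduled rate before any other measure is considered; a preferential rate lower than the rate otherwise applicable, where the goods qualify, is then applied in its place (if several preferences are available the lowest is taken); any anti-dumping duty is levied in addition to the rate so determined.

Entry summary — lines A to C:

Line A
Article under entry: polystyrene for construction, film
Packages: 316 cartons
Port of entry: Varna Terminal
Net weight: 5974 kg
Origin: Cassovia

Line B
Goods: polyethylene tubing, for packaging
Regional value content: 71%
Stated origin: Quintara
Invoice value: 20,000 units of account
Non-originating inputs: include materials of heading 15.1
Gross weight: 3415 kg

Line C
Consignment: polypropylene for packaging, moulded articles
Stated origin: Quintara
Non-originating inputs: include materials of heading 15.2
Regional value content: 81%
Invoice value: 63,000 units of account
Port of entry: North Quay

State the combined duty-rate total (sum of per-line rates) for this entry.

Line A: polystyrene → 15.3; film → 15.3.1; for construction → 15.3.1.3. Scheduled 20%. No special measure applies. → 20%.
Line B: polyethylene → 15.1; tubing → 15.1.3; for packaging → 15.1.3.3. Scheduled 6%. Quintara agreement on 15.1.4: 15.1.3.3 not covered; Quintara agreement on 15.1.3: RVC ≥ 50% → 20% available; Quintara agreement on 15.2.4: 15.1.3.3 not covered; preference 20% not lower than 6% → no reduction. → 6%.
Line C: polypropylene → 15.2; moulded articles → 15.2.2; for packaging → 15.2.2.2. Scheduled 8%. Quintara agreement on 15.1.4: 15.2.2.2 not covered; Quintara agreement on 15.1.3: 15.2.2.2 not covered; Quintara agreement on 15.2.4: 15.2.2.2 not covered. → 8%.
Sum: 20% + 6% + 8% = 34%.

34%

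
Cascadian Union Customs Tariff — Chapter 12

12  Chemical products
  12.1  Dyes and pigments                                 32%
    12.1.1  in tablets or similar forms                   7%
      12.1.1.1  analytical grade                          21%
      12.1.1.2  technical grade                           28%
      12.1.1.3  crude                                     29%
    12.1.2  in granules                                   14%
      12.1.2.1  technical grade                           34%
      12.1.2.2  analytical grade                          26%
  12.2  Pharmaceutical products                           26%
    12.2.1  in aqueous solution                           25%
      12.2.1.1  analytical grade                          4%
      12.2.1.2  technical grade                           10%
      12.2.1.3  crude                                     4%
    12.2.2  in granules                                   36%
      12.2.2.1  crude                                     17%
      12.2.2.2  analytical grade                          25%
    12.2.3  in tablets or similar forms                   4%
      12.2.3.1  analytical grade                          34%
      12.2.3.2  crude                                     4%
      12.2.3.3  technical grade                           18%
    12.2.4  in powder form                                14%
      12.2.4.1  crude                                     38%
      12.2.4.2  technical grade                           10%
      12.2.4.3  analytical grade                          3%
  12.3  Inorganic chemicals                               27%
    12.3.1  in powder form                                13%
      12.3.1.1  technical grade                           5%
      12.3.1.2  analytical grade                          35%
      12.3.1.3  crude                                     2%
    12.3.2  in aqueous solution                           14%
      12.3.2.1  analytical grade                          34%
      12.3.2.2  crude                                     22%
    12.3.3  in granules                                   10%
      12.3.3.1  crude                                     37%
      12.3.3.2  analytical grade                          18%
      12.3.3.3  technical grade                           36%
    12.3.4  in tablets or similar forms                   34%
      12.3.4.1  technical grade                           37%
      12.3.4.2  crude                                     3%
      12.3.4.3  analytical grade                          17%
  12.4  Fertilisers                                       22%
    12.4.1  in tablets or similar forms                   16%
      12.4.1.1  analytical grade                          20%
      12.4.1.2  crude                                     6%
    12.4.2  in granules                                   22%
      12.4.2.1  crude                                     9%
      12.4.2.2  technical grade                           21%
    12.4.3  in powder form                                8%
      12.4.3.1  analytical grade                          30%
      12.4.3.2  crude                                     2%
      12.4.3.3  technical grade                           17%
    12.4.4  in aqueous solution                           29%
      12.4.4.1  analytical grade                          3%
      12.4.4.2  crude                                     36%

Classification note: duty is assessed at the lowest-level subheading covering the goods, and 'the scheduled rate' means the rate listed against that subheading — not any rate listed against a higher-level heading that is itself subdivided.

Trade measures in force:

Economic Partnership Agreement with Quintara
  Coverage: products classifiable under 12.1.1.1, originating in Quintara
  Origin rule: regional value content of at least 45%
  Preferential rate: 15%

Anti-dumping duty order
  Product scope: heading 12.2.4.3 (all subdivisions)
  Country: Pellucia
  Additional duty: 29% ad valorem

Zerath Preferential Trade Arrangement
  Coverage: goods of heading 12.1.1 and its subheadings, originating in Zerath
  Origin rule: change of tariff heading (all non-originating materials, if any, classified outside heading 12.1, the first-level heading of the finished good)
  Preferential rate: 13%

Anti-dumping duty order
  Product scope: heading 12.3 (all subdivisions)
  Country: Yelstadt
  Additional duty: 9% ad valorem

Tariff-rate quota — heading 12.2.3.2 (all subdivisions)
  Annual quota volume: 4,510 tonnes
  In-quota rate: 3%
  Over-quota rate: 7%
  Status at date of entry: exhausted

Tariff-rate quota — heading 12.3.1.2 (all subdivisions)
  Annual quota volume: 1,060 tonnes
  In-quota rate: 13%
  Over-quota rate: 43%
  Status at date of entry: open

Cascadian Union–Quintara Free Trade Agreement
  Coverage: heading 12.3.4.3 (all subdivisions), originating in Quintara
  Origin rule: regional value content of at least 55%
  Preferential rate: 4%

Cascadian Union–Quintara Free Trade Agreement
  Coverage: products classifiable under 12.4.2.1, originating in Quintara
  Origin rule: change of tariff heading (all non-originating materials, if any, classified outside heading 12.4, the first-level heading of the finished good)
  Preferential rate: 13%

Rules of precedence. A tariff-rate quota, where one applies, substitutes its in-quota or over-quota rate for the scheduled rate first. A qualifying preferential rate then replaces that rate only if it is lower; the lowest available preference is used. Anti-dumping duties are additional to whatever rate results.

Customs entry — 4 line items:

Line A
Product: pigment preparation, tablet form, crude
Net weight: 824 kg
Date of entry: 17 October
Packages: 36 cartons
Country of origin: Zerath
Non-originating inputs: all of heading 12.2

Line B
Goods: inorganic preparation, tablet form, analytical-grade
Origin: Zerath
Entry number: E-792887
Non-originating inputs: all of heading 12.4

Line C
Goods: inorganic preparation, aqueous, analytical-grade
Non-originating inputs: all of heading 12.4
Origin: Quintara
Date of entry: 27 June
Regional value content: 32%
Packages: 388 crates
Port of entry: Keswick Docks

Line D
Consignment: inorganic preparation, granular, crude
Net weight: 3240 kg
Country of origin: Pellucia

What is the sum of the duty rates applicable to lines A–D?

101%

Line A: pigment → 12.1; tablet form → 12.1.1; crude → 12.1.1.3. Scheduled 29%. Zerath agreement on 12.1.1: CTH met → 13% available; preferential 13%. → 13%.
Line B: inorganic → 12.3; tablet form → 12.3.4; analytical-grade → 12.3.4.3. Scheduled 17%. Zerath agreement on 12.1.1: 12.3.4.3 not covered. → 17%.
Line C: inorganic → 12.3; aqueous → 12.3.2; analytical-grade → 12.3.2.1. Scheduled 34%. Quintara agreement on 12.1.1.1: 12.3.2.1 not covered; Quintara agreement on 12.3.4.3: 12.3.2.1 not covered; Quintara agreement on 12.4.2.1: 12.3.2.1 not covered. → 34%.
Line D: inorganic → 12.3; granular → 12.3.3; crude → 12.3.3.1. Scheduled 37%. No special measure applies. → 37%.
Sum: 13% + 17% + 34% + 37% = 101%.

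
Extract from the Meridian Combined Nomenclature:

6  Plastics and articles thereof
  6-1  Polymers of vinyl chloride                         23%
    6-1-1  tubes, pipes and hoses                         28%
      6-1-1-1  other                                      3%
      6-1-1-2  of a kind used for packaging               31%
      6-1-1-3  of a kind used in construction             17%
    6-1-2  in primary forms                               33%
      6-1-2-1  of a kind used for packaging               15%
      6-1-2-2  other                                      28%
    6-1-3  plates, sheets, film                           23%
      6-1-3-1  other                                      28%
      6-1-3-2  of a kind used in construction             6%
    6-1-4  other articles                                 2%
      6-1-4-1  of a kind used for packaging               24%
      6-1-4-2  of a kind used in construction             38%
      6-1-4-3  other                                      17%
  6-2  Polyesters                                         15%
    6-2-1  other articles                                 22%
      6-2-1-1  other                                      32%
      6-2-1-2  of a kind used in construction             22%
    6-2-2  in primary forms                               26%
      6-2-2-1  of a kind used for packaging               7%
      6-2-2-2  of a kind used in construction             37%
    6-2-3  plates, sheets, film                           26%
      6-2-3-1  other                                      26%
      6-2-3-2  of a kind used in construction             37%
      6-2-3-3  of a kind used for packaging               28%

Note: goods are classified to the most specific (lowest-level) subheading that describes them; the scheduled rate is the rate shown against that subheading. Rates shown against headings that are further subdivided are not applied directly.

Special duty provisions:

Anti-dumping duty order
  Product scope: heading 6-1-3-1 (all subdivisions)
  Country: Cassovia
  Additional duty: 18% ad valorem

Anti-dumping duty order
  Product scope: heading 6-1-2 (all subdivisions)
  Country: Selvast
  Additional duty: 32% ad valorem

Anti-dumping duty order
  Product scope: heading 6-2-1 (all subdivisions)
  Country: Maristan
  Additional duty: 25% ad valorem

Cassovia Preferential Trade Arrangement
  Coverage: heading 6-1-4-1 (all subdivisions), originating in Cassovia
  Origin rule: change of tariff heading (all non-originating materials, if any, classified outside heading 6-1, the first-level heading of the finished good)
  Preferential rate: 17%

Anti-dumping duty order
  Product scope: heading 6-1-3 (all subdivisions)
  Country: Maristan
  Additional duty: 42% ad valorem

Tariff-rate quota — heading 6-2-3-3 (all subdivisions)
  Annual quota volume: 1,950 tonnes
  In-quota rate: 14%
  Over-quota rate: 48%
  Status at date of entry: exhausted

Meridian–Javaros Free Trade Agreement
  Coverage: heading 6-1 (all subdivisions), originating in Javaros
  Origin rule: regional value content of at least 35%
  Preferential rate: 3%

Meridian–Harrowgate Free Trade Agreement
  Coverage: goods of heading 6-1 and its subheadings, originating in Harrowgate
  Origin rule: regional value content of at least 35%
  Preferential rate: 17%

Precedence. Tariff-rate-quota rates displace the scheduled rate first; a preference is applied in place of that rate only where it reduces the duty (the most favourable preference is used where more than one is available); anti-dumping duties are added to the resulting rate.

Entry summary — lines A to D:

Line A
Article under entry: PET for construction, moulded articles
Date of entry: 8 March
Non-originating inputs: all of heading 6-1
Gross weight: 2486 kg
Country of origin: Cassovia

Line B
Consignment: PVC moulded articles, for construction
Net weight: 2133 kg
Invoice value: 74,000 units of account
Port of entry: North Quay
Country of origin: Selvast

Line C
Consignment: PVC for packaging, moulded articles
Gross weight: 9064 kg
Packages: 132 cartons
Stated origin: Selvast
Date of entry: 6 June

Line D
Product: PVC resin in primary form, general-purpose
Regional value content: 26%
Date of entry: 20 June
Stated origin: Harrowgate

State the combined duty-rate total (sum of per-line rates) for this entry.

112%

Line A: PET → 6-2; moulded articles → 6-2-1; for construction → 6-2-1-2. Scheduled 22%. Cassovia agreement on 6-1-4-1: 6-2-1-2 not covered. → 22%.
Line B: PVC → 6-1; moulded articles → 6-1-4; for construction → 6-1-4-2. Scheduled 38%. No special measure applies. → 38%.
Line C: PVC → 6-1; moulded articles → 6-1-4; for packaging → 6-1-4-1. Scheduled 24%. No special measure applies. → 24%.
Line D: PVC → 6-1; resin in primary form → 6-1-2; general-purpose → 6-1-2-2. Scheduled 28%. Harrowgate agreement on 6-1: RVC < 35%. → 28%.
Sum: 22% + 38% + 24% + 28% = 112%.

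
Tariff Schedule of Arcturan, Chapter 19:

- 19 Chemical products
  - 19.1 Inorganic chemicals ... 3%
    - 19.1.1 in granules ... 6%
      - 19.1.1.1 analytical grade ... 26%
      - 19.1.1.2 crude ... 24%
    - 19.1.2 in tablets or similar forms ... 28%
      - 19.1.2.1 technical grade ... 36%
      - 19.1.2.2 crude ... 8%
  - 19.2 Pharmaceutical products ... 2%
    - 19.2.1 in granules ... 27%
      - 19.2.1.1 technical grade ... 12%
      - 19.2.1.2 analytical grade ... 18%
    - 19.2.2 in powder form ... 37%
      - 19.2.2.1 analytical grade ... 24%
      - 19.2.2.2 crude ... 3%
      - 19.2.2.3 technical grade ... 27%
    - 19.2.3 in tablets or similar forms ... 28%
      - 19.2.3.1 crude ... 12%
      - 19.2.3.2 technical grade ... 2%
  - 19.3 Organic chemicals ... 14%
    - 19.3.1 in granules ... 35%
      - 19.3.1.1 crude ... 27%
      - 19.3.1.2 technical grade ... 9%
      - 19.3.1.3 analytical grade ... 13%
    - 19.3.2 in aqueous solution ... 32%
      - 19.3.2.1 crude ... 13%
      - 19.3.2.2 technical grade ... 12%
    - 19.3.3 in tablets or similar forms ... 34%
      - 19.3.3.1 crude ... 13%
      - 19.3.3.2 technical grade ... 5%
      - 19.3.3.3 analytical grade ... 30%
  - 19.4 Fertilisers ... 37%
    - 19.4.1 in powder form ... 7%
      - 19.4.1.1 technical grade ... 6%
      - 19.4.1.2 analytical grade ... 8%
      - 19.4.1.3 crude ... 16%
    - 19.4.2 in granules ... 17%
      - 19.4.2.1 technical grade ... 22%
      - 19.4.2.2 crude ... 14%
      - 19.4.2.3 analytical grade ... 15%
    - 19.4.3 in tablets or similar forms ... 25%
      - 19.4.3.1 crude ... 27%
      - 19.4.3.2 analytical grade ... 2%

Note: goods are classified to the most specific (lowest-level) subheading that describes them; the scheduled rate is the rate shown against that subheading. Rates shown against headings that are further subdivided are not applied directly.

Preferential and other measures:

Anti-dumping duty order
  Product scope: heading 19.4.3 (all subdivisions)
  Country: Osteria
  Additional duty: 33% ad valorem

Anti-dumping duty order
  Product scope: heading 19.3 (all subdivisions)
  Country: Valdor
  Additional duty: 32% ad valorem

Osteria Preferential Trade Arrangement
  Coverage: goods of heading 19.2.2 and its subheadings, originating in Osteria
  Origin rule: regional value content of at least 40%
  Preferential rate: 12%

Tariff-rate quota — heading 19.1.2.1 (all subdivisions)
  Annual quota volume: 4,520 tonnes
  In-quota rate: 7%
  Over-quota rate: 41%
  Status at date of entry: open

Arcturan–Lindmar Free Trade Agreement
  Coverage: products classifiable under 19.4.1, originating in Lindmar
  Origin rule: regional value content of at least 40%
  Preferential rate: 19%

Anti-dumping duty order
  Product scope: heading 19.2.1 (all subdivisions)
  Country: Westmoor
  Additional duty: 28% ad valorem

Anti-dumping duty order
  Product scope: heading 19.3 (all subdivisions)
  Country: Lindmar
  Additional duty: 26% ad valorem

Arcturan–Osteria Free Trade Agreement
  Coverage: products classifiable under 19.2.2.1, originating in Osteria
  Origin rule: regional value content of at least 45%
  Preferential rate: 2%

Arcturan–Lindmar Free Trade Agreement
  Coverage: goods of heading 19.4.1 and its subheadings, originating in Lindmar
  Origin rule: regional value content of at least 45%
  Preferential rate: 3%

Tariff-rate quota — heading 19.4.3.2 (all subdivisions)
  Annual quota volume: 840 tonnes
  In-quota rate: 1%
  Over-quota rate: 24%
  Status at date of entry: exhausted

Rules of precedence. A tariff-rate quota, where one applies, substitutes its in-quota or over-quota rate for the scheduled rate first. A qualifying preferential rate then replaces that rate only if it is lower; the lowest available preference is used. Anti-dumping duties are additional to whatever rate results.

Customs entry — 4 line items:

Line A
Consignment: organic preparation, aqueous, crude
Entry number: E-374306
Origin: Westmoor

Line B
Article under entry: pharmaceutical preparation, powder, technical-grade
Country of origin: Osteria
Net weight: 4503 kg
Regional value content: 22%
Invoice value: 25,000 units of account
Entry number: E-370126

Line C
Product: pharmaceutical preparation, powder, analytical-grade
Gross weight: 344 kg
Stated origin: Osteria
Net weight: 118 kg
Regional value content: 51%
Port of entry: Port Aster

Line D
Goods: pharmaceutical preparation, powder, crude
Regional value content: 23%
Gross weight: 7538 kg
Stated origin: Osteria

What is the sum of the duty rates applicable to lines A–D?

45%

Line A: organic → 19.3; aqueous → 19.3.2; crude → 19.3.2.1. Scheduled 13%. No special measure applies. → 13%.
Line B: pharmaceutical → 19.2; powder → 19.2.2; technical-grade → 19.2.2.3. Scheduled 27%. Osteria agreement on 19.2.2: RVC < 40%; Osteria agreement on 19.2.2.1: 19.2.2.3 not covered. → 27%.
Line C: pharmaceutical → 19.2; powder → 19.2.2; analytical-grade → 19.2.2.1. Scheduled 24%. Osteria agreement on 19.2.2: RVC ≥ 40% → 12% available; Osteria agreement on 19.2.2.1: RVC ≥ 45% → 2% available; preferential 2%. → 2%.
Line D: pharmaceutical → 19.2; powder → 19.2.2; crude → 19.2.2.2. Scheduled 3%. Osteria agreement on 19.2.2: RVC < 40%; Osteria agreement on 19.2.2.1: 19.2.2.2 not covered. → 3%.
Sum: 13% + 27% + 2% + 3% = 45%.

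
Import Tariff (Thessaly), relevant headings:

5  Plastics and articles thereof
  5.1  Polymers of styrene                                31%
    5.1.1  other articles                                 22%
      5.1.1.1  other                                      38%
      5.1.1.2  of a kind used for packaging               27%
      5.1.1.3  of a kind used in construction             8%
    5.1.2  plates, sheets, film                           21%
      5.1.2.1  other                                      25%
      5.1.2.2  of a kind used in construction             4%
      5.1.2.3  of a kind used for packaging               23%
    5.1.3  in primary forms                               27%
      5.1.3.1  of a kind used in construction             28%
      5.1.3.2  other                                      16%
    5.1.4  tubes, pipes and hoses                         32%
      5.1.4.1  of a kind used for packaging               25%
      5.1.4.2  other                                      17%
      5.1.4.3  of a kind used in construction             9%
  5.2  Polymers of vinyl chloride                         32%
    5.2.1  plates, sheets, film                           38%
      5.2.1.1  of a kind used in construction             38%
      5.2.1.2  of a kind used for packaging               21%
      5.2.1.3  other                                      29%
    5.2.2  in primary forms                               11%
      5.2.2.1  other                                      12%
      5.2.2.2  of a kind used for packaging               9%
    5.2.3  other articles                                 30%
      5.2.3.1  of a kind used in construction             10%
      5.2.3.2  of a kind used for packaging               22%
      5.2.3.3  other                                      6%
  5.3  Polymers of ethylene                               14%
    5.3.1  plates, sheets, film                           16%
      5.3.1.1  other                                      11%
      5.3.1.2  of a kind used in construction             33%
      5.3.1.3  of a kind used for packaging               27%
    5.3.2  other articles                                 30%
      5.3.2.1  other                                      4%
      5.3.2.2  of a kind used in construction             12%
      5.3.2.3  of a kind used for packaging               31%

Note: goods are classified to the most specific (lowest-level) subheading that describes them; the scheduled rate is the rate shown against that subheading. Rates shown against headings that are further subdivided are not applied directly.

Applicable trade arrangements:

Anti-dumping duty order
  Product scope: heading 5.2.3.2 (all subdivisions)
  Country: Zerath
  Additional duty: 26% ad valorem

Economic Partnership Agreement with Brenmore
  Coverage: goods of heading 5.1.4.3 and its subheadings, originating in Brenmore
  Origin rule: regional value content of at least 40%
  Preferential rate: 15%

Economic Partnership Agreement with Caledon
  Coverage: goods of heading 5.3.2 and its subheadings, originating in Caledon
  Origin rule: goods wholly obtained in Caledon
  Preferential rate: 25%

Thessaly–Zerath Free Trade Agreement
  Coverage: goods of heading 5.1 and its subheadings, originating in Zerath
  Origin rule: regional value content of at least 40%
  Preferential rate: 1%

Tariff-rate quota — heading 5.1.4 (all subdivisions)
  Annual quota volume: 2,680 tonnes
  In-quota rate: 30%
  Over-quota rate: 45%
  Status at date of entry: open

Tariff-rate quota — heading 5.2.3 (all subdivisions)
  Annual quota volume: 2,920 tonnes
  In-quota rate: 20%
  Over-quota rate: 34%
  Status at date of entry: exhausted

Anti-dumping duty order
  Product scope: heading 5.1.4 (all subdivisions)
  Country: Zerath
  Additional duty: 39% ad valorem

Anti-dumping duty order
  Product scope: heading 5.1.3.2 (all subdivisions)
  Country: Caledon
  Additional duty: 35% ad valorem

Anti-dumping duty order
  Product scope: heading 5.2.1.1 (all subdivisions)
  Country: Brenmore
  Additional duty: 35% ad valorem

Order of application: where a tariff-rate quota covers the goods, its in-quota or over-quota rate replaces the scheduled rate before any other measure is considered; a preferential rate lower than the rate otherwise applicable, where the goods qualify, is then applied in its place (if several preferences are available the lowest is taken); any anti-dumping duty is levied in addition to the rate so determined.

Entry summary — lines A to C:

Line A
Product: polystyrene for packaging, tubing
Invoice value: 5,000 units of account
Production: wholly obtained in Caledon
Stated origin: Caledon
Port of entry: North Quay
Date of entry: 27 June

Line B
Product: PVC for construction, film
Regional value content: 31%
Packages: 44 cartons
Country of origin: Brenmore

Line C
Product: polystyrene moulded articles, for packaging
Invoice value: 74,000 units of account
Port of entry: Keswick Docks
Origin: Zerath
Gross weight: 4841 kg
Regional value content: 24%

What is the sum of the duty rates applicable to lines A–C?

Line A: polystyrene → 5.1; tubing → 5.1.4; for packaging → 5.1.4.1. Scheduled 25%. quota on 5.1.4 open → in-quota 30%; Caledon agreement on 5.3.2: 5.1.4.1 not covered. → 30%.
Line B: PVC → 5.2; film → 5.2.1; for construction → 5.2.1.1. Scheduled 38%. Brenmore agreement on 5.1.4.3: 5.2.1.1 not covered; anti-dumping (Brenmore, 5.2.1.1): +35%; total 38% + 35% = 73%. → 73%.
Line C: polystyrene → 5.1; moulded articles → 5.1.1; for packaging → 5.1.1.2. Scheduled 27%. Zerath agreement on 5.1: RVC < 40%. → 27%.
Sum: 30% + 73% + 27% = 130%.

130%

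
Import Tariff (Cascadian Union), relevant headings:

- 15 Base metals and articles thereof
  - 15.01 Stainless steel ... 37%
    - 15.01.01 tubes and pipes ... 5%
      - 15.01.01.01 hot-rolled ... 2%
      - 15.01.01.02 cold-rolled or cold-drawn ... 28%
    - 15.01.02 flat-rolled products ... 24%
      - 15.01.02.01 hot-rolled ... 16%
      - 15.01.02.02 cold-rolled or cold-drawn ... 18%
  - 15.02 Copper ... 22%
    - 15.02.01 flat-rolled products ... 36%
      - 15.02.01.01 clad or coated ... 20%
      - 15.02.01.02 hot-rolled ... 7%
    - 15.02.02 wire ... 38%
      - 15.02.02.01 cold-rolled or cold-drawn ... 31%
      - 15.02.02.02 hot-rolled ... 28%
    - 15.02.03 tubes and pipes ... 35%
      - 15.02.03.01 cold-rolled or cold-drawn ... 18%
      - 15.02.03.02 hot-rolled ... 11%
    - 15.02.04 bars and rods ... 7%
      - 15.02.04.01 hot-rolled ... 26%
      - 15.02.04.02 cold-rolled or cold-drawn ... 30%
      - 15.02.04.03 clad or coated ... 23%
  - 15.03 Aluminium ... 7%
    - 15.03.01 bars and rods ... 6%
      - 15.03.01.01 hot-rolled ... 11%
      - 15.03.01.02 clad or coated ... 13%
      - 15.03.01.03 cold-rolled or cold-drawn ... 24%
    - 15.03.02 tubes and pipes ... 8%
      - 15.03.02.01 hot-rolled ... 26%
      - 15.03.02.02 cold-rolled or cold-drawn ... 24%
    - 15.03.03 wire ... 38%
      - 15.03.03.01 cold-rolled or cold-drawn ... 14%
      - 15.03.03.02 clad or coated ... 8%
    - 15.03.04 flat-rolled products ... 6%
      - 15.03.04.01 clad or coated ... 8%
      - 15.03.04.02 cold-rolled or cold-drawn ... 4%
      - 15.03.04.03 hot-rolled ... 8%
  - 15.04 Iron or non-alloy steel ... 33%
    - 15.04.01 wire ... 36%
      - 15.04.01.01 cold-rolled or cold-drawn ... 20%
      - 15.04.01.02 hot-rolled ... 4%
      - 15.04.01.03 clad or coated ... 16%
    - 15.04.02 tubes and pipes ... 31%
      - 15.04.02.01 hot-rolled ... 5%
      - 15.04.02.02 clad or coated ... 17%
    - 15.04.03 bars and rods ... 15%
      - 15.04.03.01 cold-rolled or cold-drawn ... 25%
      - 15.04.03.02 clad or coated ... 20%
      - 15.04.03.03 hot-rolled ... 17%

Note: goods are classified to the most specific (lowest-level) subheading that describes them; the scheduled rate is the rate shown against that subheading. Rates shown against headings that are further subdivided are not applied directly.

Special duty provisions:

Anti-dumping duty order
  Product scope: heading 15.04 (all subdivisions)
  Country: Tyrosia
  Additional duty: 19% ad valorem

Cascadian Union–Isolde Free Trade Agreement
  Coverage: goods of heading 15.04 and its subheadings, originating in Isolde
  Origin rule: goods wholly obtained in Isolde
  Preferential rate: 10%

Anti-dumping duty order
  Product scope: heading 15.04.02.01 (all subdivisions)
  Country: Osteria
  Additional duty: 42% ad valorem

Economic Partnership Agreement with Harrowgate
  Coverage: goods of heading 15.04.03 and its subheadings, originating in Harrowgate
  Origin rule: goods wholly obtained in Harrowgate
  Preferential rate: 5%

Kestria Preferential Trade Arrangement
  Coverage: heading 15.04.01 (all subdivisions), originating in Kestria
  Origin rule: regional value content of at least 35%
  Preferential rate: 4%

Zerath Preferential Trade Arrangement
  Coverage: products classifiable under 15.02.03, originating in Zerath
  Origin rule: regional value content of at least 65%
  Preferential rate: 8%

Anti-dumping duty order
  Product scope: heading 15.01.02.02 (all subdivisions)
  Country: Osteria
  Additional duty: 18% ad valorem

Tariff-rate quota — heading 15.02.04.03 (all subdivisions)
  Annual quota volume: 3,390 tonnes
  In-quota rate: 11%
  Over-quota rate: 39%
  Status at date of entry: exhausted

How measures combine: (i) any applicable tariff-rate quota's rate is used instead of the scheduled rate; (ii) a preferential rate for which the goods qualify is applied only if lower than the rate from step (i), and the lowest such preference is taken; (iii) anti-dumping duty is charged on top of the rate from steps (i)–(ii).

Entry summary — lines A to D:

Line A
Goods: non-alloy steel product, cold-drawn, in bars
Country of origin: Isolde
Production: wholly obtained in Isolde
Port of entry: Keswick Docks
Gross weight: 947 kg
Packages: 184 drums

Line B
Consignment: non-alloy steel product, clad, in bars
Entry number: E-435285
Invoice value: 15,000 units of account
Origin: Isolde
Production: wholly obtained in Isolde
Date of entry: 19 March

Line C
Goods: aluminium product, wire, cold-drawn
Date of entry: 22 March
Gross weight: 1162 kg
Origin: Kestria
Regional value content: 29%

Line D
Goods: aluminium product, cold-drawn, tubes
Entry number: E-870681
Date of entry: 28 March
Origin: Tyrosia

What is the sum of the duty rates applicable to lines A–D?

58%

Line A: non-alloy steel → 15.04; in bars → 15.04.03; cold-drawn → 15.04.03.01. Scheduled 25%. Isolde agreement on 15.04: wholly obtained → 10% available; preferential 10%. → 10%.
Line B: non-alloy steel → 15.04; in bars → 15.04.03; clad → 15.04.03.02. Scheduled 20%. Isolde agreement on 15.04: wholly obtained → 10% available; preferential 10%. → 10%.
Line C: aluminium → 15.03; wire → 15.03.03; cold-drawn → 15.03.03.01. Scheduled 14%. Kestria agreement on 15.04.01: 15.03.03.01 not covered. → 14%.
Line D: aluminium → 15.03; tubes → 15.03.02; cold-drawn → 15.03.02.02. Scheduled 24%. No special measure applies. → 24%.
Sum: 10% + 10% + 14% + 24% = 58%.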